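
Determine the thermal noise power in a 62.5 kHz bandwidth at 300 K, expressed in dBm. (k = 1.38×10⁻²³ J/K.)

−125.9 dBm

P_n = kTB = 1.38×10⁻²³ × 300 × 6.25×10⁴ = 2.59×10⁻¹⁶ W
In dBm: 10 log₁₀(2.59×10⁻¹⁶ / 10⁻³) = −125.9 dBm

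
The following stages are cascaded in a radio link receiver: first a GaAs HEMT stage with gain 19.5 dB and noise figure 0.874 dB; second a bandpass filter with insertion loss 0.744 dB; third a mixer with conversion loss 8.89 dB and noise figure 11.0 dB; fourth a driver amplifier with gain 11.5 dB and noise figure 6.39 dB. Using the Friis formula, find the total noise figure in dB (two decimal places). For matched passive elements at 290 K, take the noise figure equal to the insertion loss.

2.37 dB

Convert to linear (a loss of L dB is a gain of −L dB): F_i = 10^(NF_i/10), G_i = 10^(G_i,dB/10)
  Stage 1: F_1 = 10^(0.874/10) = 1.223, G_1 = 10^(19.5/10) = 89.13
  Stage 2: F_2 = 10^(0.744/10) = 1.187, G_2 = 10^(−0.744/10) = 0.8426
  Stage 3: F_3 = 10^(11.0/10) = 12.59, G_3 = 10^(−8.89/10) = 0.1291
  Stage 4: F_4 = 10^(6.39/10) = 4.355, G_4 = 10^(11.5/10) = 14.13
Friis cascade:
  F = 1.223 + (1.187 − 1)/89.13 + (12.59 − 1)/75.09 + (4.355 − 1)/9.696 = 1.725
NF = 10 log₁₀(1.725) = 2.37 dB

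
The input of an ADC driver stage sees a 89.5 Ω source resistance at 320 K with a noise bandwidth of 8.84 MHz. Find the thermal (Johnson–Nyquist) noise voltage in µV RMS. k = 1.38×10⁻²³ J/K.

V_n = √(4kTRB)
4kTRB = 4 × 1.38×10⁻²³ × 320 × 8.95×10¹ × 8.84×10⁶ = 1.40×10⁻¹¹ V²
V_n = √(1.40×10⁻¹¹) = 3.74×10⁻⁶ V = 3.74 µV

3.74 µV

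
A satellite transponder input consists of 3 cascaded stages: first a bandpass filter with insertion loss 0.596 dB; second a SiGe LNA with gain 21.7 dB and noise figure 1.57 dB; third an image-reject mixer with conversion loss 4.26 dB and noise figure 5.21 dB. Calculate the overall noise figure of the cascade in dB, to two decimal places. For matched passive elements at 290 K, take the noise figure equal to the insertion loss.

Convert to linear (a loss of L dB is a gain of −L dB): F_i = 10^(NF_i/10), G_i = 10^(G_i,dB/10)
  Stage 1: F_1 = 10^(0.596/10) = 1.147, G_1 = 10^(−0.596/10) = 0.8718
  Stage 2: F_2 = 10^(1.57/10) = 1.435, G_2 = 10^(21.7/10) = 147.9
  Stage 3: F_3 = 10^(5.21/10) = 3.319, G_3 = 10^(−4.26/10) = 0.3750
Friis cascade:
  F = 1.147 + (1.435 − 1)/0.8718 + (3.319 − 1)/128.9 = 1.665
NF = 10 log₁₀(1.665) = 2.21 dB

2.21 dB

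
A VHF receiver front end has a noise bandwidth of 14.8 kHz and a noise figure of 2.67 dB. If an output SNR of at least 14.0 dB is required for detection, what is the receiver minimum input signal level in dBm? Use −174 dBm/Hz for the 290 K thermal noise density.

Sensitivity = −174 + 10 log₁₀(B) + NF + SNR_min
= −174 + 41.7 + 2.67 + 14.0
= −115.63 dBm → −115.6 dBm

−115.6 dBm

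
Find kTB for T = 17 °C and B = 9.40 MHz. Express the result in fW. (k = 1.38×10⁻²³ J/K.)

T = 17 °C + 273.15 = 290.15 K
P_n = kTB = 1.38×10⁻²³ × 290.15 × 9.40×10⁶ = 3.76×10⁻¹⁴ W = 37.6 fW

37.6 fW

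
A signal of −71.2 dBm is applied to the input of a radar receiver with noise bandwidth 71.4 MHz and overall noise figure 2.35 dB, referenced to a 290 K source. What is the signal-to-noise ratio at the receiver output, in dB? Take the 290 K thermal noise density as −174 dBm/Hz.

21.9 dB

Noise floor: N = −174 + 10 log₁₀(B) + NF
10 log₁₀(7.14×10⁷) = 78.54 dB
N = −174 + 78.54 + 2.35 = −93.11 dBm
SNR = P_sig − N = −71.2 − (−93.11) = 21.91 dB → 21.9 dB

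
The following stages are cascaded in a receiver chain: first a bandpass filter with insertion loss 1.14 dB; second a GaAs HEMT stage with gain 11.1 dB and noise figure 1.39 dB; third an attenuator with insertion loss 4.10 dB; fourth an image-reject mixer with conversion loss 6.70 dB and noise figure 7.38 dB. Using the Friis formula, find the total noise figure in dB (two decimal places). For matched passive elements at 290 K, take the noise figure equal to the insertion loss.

Convert to linear (a loss of L dB is a gain of −L dB): F_i = 10^(NF_i/10), G_i = 10^(G_i,dB/10)
  Stage 1: F_1 = 10^(1.14/10) = 1.300, G_1 = 10^(−1.14/10) = 0.7691
  Stage 2: F_2 = 10^(1.39/10) = 1.377, G_2 = 10^(11.1/10) = 12.88
  Stage 3: F_3 = 10^(4.10/10) = 2.570, G_3 = 10^(−4.10/10) = 0.3890
  Stage 4: F_4 = 10^(7.38/10) = 5.470, G_4 = 10^(−6.70/10) = 0.2138
Friis cascade:
  F = 1.300 + (1.377 − 1)/0.7691 + (2.570 − 1)/9.908 + (5.470 − 1)/3.855 = 3.109
NF = 10 log₁₀(3.109) = 4.93 dB

4.93 dB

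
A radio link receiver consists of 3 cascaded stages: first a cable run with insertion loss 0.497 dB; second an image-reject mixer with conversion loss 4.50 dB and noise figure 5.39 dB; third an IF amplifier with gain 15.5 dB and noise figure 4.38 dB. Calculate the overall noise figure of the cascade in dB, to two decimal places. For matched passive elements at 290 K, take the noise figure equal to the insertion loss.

Convert to linear (a loss of L dB is a gain of −L dB): F_i = 10^(NF_i/10), G_i = 10^(G_i,dB/10)
  Stage 1: F_1 = 10^(0.497/10) = 1.121, G_1 = 10^(−0.497/10) = 0.8919
  Stage 2: F_2 = 10^(5.39/10) = 3.459, G_2 = 10^(−4.50/10) = 0.3548
  Stage 3: F_3 = 10^(4.38/10) = 2.742, G_3 = 10^(15.5/10) = 35.48
Friis cascade:
  F = 1.121 + (3.459 − 1)/0.8919 + (2.742 − 1)/0.3164 = 9.382
NF = 10 log₁₀(9.382) = 9.72 dB

9.72 dB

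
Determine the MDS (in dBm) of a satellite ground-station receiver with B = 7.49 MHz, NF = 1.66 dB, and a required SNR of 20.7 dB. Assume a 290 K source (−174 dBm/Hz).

−82.9 dBm

Sensitivity = −174 + 10 log₁₀(B) + NF + SNR_min
= −174 + 68.74 + 1.66 + 20.7
= −82.90 dBm → −82.9 dBm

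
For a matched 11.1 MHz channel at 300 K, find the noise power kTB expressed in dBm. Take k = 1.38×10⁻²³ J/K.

−103.4 dBm

P_n = kTB = 1.38×10⁻²³ × 300 × 1.11×10⁷ = 4.60×10⁻¹⁴ W
In dBm: 10 log₁₀(4.60×10⁻¹⁴ / 10⁻³) = −103.4 dBm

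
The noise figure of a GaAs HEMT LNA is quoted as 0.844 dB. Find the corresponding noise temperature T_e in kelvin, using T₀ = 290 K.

62.2 K

F = 10^(0.844/10) = 1.21451
T_e = (F − 1)·T₀ = (1.21451 − 1) × 290 = 62.2 K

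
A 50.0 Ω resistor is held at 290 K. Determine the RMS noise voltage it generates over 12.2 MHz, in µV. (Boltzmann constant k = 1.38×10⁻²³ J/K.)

V_n = √(4kTRB)
4kTRB = 4 × 1.38×10⁻²³ × 290 × 5.00×10¹ × 1.22×10⁷ = 9.76×10⁻¹² V²
V_n = √(9.76×10⁻¹²) = 3.12×10⁻⁶ V = 3.12 µV

3.12 µV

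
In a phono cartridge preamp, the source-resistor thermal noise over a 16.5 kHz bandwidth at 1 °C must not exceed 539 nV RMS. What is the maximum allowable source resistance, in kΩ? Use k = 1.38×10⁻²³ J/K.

1.16 kΩ

T = 1 °C + 273.15 = 274.15 K
Johnson–Nyquist: V_n = √(4kTRB) ⇒ R = V_n² / (4kTB)
4kTB = 4 × 1.38×10⁻²³ × 274.15 × 1.65×10⁴ = 2.50×10⁻¹⁶
R = (5.39×10⁻⁷)² / 2.50×10⁻¹⁶ = 1.16×10³ Ω = 1.16 kΩ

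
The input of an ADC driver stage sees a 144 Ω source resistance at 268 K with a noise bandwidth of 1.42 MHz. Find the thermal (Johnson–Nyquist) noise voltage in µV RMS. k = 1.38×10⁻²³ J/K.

V_n = √(4kTRB)
4kTRB = 4 × 1.38×10⁻²³ × 268 × 1.44×10² × 1.42×10⁶ = 3.02×10⁻¹² V²
V_n = √(3.02×10⁻¹²) = 1.74×10⁻⁶ V = 1.74 µV

1.74 µV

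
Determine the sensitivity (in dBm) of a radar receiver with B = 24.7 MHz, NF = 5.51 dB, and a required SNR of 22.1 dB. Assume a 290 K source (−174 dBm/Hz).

−72.5 dBm

Sensitivity = −174 + 10 log₁₀(B) + NF + SNR_min
= −174 + 73.93 + 5.51 + 22.1
= −72.46 dBm → −72.5 dBm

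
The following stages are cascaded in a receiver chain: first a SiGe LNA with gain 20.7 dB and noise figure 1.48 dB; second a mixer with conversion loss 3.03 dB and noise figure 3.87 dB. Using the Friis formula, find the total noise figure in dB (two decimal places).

Convert to linear (a loss of L dB is a gain of −L dB): F_i = 10^(NF_i/10), G_i = 10^(G_i,dB/10)
  Stage 1: F_1 = 10^(1.48/10) = 1.406, G_1 = 10^(20.7/10) = 117.5
  Stage 2: F_2 = 10^(3.87/10) = 2.438, G_2 = 10^(−3.03/10) = 0.4977
Friis cascade:
  F = 1.406 + (2.438 − 1)/117.5 = 1.418
NF = 10 log₁₀(1.418) = 1.52 dB

1.52 dB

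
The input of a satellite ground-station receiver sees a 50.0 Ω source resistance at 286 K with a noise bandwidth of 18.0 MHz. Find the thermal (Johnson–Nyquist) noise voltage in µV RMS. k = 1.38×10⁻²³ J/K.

V_n = √(4kTRB)
4kTRB = 4 × 1.38×10⁻²³ × 286 × 5.00×10¹ × 1.80×10⁷ = 1.42×10⁻¹¹ V²
V_n = √(1.42×10⁻¹¹) = 3.77×10⁻⁶ V = 3.77 µV

3.77 µV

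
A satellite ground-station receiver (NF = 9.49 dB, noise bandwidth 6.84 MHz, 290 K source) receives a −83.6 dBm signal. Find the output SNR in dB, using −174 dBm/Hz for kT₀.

12.6 dB

Noise floor: N = −174 + 10 log₁₀(B) + NF
10 log₁₀(6.84×10⁶) = 68.35 dB
N = −174 + 68.35 + 9.49 = −96.16 dBm
SNR = P_sig − N = −83.6 − (−96.16) = 12.56 dB → 12.6 dB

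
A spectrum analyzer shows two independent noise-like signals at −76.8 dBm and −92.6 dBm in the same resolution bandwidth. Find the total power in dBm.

Convert to linear, add, convert back:
P₁ = 2.09×10⁻¹¹ W, P₂ = 5.50×10⁻¹³ W
P_tot = 2.14×10⁻¹¹ W → 10 log₁₀(P_tot / 10⁻³) = −76.7 dBm

−76.7 dBm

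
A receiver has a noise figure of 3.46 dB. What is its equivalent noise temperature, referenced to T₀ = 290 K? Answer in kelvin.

F = 10^(3.46/10) = 2.2182
T_e = (F − 1)·T₀ = (2.2182 − 1) × 290 = 353 K

353 K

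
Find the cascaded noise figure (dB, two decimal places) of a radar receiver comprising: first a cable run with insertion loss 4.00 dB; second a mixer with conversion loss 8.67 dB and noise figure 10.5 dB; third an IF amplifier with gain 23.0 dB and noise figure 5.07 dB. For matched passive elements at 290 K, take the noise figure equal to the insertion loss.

18.40 dB

Convert to linear (a loss of L dB is a gain of −L dB): F_i = 10^(NF_i/10), G_i = 10^(G_i,dB/10)
  Stage 1: F_1 = 10^(4.00/10) = 2.512, G_1 = 10^(−4.00/10) = 0.3981
  Stage 2: F_2 = 10^(10.5/10) = 11.22, G_2 = 10^(−8.67/10) = 0.1358
  Stage 3: F_3 = 10^(5.07/10) = 3.214, G_3 = 10^(23.0/10) = 199.5
Friis cascade:
  F = 2.512 + (11.22 − 1)/0.3981 + (3.214 − 1)/0.05408 = 69.12
NF = 10 log₁₀(69.12) = 18.40 dB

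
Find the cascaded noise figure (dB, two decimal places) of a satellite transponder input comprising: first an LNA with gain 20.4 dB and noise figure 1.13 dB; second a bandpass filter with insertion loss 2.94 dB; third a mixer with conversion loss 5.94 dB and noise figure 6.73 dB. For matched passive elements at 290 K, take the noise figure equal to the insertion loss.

Convert to linear (a loss of L dB is a gain of −L dB): F_i = 10^(NF_i/10), G_i = 10^(G_i,dB/10)
  Stage 1: F_1 = 10^(1.13/10) = 1.297, G_1 = 10^(20.4/10) = 109.6
  Stage 2: F_2 = 10^(2.94/10) = 1.968, G_2 = 10^(−2.94/10) = 0.5082
  Stage 3: F_3 = 10^(6.73/10) = 4.710, G_3 = 10^(−5.94/10) = 0.2547
Friis cascade:
  F = 1.297 + (1.968 − 1)/109.6 + (4.710 − 1)/55.72 = 1.373
NF = 10 log₁₀(1.373) = 1.38 dB

1.38 dB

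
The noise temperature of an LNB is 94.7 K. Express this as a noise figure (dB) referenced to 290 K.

F = 1 + T_e/T₀ = 1 + 94.7/290 = 1.32655
NF = 10 log₁₀(1.32655) = 1.23 dB

1.23 dB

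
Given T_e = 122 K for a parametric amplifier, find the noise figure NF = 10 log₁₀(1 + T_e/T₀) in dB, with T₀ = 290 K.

1.52 dB

F = 1 + T_e/T₀ = 1 + 122/290 = 1.42069
NF = 10 log₁₀(1.42069) = 1.52 dB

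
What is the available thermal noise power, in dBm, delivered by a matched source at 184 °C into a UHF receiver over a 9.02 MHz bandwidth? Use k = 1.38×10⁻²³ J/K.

T = 184 °C + 273.15 = 457.15 K
P_n = kTB = 1.38×10⁻²³ × 457.15 × 9.02×10⁶ = 5.69×10⁻¹⁴ W
In dBm: 10 log₁₀(5.69×10⁻¹⁴ / 10⁻³) = −102.4 dBm

−102.4 dBm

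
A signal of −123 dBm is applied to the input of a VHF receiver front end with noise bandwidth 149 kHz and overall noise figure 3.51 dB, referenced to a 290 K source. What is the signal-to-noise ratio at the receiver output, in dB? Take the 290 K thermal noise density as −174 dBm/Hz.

Noise floor: N = −174 + 10 log₁₀(B) + NF
10 log₁₀(1.49×10⁵) = 51.73 dB
N = −174 + 51.73 + 3.51 = −118.76 dBm
SNR = P_sig − N = −123 − (−118.76) = −4.24 dB → −4.2 dB

−4.2 dB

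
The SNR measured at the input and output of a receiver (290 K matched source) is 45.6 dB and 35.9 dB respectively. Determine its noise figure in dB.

9.7 dB

NF (dB) = SNR_in(dB) − SNR_out(dB) when the source is at T₀
NF = 45.6 − 35.9 = 9.7 dB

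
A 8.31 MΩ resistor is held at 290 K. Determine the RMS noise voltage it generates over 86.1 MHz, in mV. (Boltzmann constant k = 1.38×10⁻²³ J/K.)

V_n = √(4kTRB)
4kTRB = 4 × 1.38×10⁻²³ × 290 × 8.31×10⁶ × 8.61×10⁷ = 1.15×10⁻⁵ V²
V_n = √(1.15×10⁻⁵) = 3.38×10⁻³ V = 3.38 mV

3.38 mV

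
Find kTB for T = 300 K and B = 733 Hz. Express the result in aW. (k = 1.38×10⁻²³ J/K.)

3.03 aW

P_n = kTB = 1.38×10⁻²³ × 300 × 7.33×10² = 3.03×10⁻¹⁸ W = 3.03 aW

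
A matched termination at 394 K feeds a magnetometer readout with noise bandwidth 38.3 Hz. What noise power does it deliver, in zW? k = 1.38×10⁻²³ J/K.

P_n = kTB = 1.38×10⁻²³ × 394 × 3.83×10¹ = 2.08×10⁻¹⁹ W = 208 zW

208 zW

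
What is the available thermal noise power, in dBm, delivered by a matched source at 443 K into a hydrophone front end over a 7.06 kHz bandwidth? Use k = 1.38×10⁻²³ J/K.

−133.6 dBm

P_n = kTB = 1.38×10⁻²³ × 443 × 7.06×10³ = 4.32×10⁻¹⁷ W
In dBm: 10 log₁₀(4.32×10⁻¹⁷ / 10⁻³) = −133.6 dBm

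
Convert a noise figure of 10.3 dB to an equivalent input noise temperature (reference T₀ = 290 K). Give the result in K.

F = 10^(10.3/10) = 10.7152
T_e = (F − 1)·T₀ = (10.7152 − 1) × 290 = 2817 K

2817 K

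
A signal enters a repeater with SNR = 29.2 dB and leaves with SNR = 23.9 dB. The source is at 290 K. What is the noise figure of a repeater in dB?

5.3 dB

NF (dB) = SNR_in(dB) − SNR_out(dB) when the source is at T₀
NF = 29.2 − 23.9 = 5.3 dB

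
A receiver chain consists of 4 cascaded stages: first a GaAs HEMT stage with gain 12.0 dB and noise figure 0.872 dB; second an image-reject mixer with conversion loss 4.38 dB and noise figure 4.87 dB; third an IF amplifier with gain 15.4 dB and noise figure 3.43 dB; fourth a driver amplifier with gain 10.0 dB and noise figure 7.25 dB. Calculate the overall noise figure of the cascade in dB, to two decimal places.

Convert to linear (a loss of L dB is a gain of −L dB): F_i = 10^(NF_i/10), G_i = 10^(G_i,dB/10)
  Stage 1: F_1 = 10^(0.872/10) = 1.222, G_1 = 10^(12.0/10) = 15.85
  Stage 2: F_2 = 10^(4.87/10) = 3.069, G_2 = 10^(−4.38/10) = 0.3648
  Stage 3: F_3 = 10^(3.43/10) = 2.203, G_3 = 10^(15.4/10) = 34.67
  Stage 4: F_4 = 10^(7.25/10) = 5.309, G_4 = 10^(10.0/10) = 10.00
Friis cascade:
  F = 1.222 + (3.069 − 1)/15.85 + (2.203 − 1)/5.781 + (5.309 − 1)/200.4 = 1.582
NF = 10 log₁₀(1.582) = 1.99 dB

1.99 dB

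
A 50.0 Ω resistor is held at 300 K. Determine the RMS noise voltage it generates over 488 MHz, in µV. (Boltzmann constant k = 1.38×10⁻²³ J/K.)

V_n = √(4kTRB)
4kTRB = 4 × 1.38×10⁻²³ × 300 × 5.00×10¹ × 4.88×10⁸ = 4.04×10⁻¹⁰ V²
V_n = √(4.04×10⁻¹⁰) = 2.01×10⁻⁵ V = 20.1 µV

20.1 µV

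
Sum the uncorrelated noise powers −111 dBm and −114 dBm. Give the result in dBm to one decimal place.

Convert to linear, add, convert back:
P₁ = 7.94×10⁻¹⁵ W, P₂ = 3.98×10⁻¹⁵ W
P_tot = 1.19×10⁻¹⁴ W → 10 log₁₀(P_tot / 10⁻³) = −109.2 dBm

−109.2 dBm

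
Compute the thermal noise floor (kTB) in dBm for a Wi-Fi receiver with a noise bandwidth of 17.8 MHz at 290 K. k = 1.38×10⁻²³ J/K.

−101.5 dBm

P_n = kTB = 1.38×10⁻²³ × 290 × 1.78×10⁷ = 7.12×10⁻¹⁴ W
In dBm: 10 log₁₀(7.12×10⁻¹⁴ / 10⁻³) = −101.5 dBm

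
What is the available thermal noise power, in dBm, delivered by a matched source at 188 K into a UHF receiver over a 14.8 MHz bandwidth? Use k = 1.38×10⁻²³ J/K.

−104.2 dBm

P_n = kTB = 1.38×10⁻²³ × 188 × 1.48×10⁷ = 3.84×10⁻¹⁴ W
In dBm: 10 log₁₀(3.84×10⁻¹⁴ / 10⁻³) = −104.2 dBm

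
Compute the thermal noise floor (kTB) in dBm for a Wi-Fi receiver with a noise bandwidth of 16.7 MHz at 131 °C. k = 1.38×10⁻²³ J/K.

T = 131 °C + 273.15 = 404.15 K
P_n = kTB = 1.38×10⁻²³ × 404.15 × 1.67×10⁷ = 9.31×10⁻¹⁴ W
In dBm: 10 log₁₀(9.31×10⁻¹⁴ / 10⁻³) = −100.3 dBm

−100.3 dBm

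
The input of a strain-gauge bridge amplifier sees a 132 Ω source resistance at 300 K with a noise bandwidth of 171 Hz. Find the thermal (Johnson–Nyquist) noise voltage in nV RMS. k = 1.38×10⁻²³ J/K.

19.3 nV

V_n = √(4kTRB)
4kTRB = 4 × 1.38×10⁻²³ × 300 × 1.32×10² × 1.71×10² = 3.74×10⁻¹⁶ V²
V_n = √(3.74×10⁻¹⁶) = 1.93×10⁻⁸ V = 19.3 nV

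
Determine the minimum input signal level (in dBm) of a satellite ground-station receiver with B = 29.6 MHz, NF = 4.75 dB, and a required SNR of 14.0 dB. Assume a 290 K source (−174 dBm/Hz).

Sensitivity = −174 + 10 log₁₀(B) + NF + SNR_min
= −174 + 74.71 + 4.75 + 14.0
= −80.54 dBm → −80.5 dBm

−80.5 dBm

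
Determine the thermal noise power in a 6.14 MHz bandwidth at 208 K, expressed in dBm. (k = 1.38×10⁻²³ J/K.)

P_n = kTB = 1.38×10⁻²³ × 208 × 6.14×10⁶ = 1.76×10⁻¹⁴ W
In dBm: 10 log₁₀(1.76×10⁻¹⁴ / 10⁻³) = −107.5 dBm

−107.5 dBm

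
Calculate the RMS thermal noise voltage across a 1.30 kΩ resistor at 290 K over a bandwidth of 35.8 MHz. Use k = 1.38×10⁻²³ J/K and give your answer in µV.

V_n = √(4kTRB)
4kTRB = 4 × 1.38×10⁻²³ × 290 × 1.30×10³ × 3.58×10⁷ = 7.45×10⁻¹⁰ V²
V_n = √(7.45×10⁻¹⁰) = 2.73×10⁻⁵ V = 27.3 µV

27.3 µV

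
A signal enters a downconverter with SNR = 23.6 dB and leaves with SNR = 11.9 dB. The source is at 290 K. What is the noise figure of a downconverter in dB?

11.7 dB

NF (dB) = SNR_in(dB) − SNR_out(dB) when the source is at T₀
NF = 23.6 − 11.9 = 11.7 dB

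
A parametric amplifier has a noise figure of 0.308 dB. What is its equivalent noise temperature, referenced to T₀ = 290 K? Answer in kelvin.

21.3 K

F = 10^(0.308/10) = 1.07349
T_e = (F − 1)·T₀ = (1.07349 − 1) × 290 = 21.3 K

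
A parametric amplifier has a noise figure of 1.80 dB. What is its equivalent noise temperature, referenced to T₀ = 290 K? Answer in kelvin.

149 K

F = 10^(1.80/10) = 1.51356
T_e = (F − 1)·T₀ = (1.51356 − 1) × 290 = 149 K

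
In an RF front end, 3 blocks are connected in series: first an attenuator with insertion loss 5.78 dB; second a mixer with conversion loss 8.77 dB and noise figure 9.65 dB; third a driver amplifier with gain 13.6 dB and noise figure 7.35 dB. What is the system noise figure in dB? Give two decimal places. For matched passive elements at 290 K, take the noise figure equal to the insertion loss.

22.08 dB

Convert to linear (a loss of L dB is a gain of −L dB): F_i = 10^(NF_i/10), G_i = 10^(G_i,dB/10)
  Stage 1: F_1 = 10^(5.78/10) = 3.784, G_1 = 10^(−5.78/10) = 0.2642
  Stage 2: F_2 = 10^(9.65/10) = 9.226, G_2 = 10^(−8.77/10) = 0.1327
  Stage 3: F_3 = 10^(7.35/10) = 5.433, G_3 = 10^(13.6/10) = 22.91
Friis cascade:
  F = 3.784 + (9.226 − 1)/0.2642 + (5.433 − 1)/0.03508 = 161.3
NF = 10 log₁₀(161.3) = 22.08 dB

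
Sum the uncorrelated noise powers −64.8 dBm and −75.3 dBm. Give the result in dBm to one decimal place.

−64.4 dBm

Convert to linear, add, convert back:
P₁ = 3.31×10⁻¹⁰ W, P₂ = 2.95×10⁻¹¹ W
P_tot = 3.61×10⁻¹⁰ W → 10 log₁₀(P_tot / 10⁻³) = −64.4 dBm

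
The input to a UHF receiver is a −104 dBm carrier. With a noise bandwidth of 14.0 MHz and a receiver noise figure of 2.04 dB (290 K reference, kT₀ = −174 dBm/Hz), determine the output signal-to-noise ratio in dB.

Noise floor: N = −174 + 10 log₁₀(B) + NF
10 log₁₀(1.40×10⁷) = 71.46 dB
N = −174 + 71.46 + 2.04 = −100.50 dBm
SNR = P_sig − N = −104 − (−100.50) = −3.50 dB → −3.5 dB

−3.5 dB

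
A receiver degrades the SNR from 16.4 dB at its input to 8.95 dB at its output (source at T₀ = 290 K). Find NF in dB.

7.45 dB

NF (dB) = SNR_in(dB) − SNR_out(dB) when the source is at T₀
NF = 16.4 − 8.95 = 7.45 dB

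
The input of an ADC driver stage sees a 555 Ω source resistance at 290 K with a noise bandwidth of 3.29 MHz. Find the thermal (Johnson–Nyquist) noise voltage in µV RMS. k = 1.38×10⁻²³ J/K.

5.41 µV

V_n = √(4kTRB)
4kTRB = 4 × 1.38×10⁻²³ × 290 × 5.55×10² × 3.29×10⁶ = 2.92×10⁻¹¹ V²
V_n = √(2.92×10⁻¹¹) = 5.41×10⁻⁶ V = 5.41 µV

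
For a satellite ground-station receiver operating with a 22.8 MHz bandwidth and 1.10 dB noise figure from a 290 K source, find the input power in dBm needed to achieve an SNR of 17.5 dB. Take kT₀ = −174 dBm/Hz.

Sensitivity = −174 + 10 log₁₀(B) + NF + SNR_min
= −174 + 73.58 + 1.10 + 17.5
= −81.82 dBm → −81.8 dBm

−81.8 dBm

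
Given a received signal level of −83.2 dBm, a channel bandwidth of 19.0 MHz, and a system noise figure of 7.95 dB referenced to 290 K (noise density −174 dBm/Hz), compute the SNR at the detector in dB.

Noise floor: N = −174 + 10 log₁₀(B) + NF
10 log₁₀(1.90×10⁷) = 72.79 dB
N = −174 + 72.79 + 7.95 = −93.26 dBm
SNR = P_sig − N = −83.2 − (−93.26) = 10.06 dB → 10.1 dB

10.1 dB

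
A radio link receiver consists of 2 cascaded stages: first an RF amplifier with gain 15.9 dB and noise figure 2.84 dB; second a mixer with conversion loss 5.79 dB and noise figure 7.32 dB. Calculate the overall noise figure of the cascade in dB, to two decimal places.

3.09 dB

Convert to linear (a loss of L dB is a gain of −L dB): F_i = 10^(NF_i/10), G_i = 10^(G_i,dB/10)
  Stage 1: F_1 = 10^(2.84/10) = 1.923, G_1 = 10^(15.9/10) = 38.90
  Stage 2: F_2 = 10^(7.32/10) = 5.395, G_2 = 10^(−5.79/10) = 0.2636
Friis cascade:
  F = 1.923 + (5.395 − 1)/38.90 = 2.036
NF = 10 log₁₀(2.036) = 3.09 dB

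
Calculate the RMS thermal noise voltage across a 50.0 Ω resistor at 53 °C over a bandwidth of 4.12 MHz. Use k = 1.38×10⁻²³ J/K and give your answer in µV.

1.93 µV

T = 53 °C + 273.15 = 326.15 K
V_n = √(4kTRB)
4kTRB = 4 × 1.38×10⁻²³ × 326.15 × 5.00×10¹ × 4.12×10⁶ = 3.71×10⁻¹² V²
V_n = √(3.71×10⁻¹²) = 1.93×10⁻⁶ V = 1.93 µV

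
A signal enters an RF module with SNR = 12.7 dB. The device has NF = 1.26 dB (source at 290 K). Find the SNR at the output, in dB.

11.44 dB

By definition F = SNR_in/SNR_out, so in dB: SNR_out = SNR_in − NF
SNR_out = 12.7 − 1.26 = 11.44 dB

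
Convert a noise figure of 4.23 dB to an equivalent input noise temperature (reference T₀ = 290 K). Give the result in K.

478 K

F = 10^(4.23/10) = 2.6485
T_e = (F − 1)·T₀ = (2.6485 − 1) × 290 = 478 K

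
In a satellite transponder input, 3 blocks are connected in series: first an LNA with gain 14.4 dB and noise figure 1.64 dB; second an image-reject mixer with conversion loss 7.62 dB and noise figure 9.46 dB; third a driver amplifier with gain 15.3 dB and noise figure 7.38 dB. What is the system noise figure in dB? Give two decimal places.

4.28 dB

Convert to linear (a loss of L dB is a gain of −L dB): F_i = 10^(NF_i/10), G_i = 10^(G_i,dB/10)
  Stage 1: F_1 = 10^(1.64/10) = 1.459, G_1 = 10^(14.4/10) = 27.54
  Stage 2: F_2 = 10^(9.46/10) = 8.831, G_2 = 10^(−7.62/10) = 0.1730
  Stage 3: F_3 = 10^(7.38/10) = 5.470, G_3 = 10^(15.3/10) = 33.88
Friis cascade:
  F = 1.459 + (8.831 − 1)/27.54 + (5.470 − 1)/4.764 = 2.681
NF = 10 log₁₀(2.681) = 4.28 dB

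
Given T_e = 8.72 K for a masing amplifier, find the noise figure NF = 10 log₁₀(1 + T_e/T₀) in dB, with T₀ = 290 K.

0.129 dB

F = 1 + T_e/T₀ = 1 + 8.72/290 = 1.03007
NF = 10 log₁₀(1.03007) = 0.129 dB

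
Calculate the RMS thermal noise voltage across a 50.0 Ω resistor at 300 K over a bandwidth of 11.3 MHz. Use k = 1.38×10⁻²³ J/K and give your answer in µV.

V_n = √(4kTRB)
4kTRB = 4 × 1.38×10⁻²³ × 300 × 5.00×10¹ × 1.13×10⁷ = 9.36×10⁻¹² V²
V_n = √(9.36×10⁻¹²) = 3.06×10⁻⁶ V = 3.06 µV

3.06 µV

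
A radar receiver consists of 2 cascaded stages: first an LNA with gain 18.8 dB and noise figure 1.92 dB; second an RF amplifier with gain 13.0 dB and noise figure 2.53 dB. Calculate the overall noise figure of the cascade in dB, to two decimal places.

Convert to linear (a loss of L dB is a gain of −L dB): F_i = 10^(NF_i/10), G_i = 10^(G_i,dB/10)
  Stage 1: F_1 = 10^(1.92/10) = 1.556, G_1 = 10^(18.8/10) = 75.86
  Stage 2: F_2 = 10^(2.53/10) = 1.791, G_2 = 10^(13.0/10) = 19.95
Friis cascade:
  F = 1.556 + (1.791 − 1)/75.86 = 1.566
NF = 10 log₁₀(1.566) = 1.95 dB

1.95 dB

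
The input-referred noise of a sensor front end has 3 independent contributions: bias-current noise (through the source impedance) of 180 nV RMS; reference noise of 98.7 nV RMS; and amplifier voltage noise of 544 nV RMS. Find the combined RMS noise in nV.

581 nV

Uncorrelated sources add in power (mean-square): V_tot = √(ΣV_i²)
V_tot = √[(1.80×10⁻⁷)² + (9.87×10⁻⁸)² + (5.44×10⁻⁷)²] = 5.81×10⁻⁷ V = 581 nV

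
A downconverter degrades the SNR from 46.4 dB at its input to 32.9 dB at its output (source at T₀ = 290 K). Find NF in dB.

13.5 dB

NF (dB) = SNR_in(dB) − SNR_out(dB) when the source is at T₀
NF = 46.4 − 32.9 = 13.5 dB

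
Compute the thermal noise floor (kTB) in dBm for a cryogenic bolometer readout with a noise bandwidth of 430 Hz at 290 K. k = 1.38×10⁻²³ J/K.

−147.6 dBm

P_n = kTB = 1.38×10⁻²³ × 290 × 4.30×10² = 1.72×10⁻¹⁸ W
In dBm: 10 log₁₀(1.72×10⁻¹⁸ / 10⁻³) = −147.6 dBm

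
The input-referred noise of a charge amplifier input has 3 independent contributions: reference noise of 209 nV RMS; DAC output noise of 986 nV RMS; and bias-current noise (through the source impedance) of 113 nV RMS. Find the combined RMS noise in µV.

1.01 µV

Uncorrelated sources add in power (mean-square): V_tot = √(ΣV_i²)
V_tot = √[(2.09×10⁻⁷)² + (9.86×10⁻⁷)² + (1.13×10⁻⁷)²] = 1.01×10⁻⁶ V = 1.01 µV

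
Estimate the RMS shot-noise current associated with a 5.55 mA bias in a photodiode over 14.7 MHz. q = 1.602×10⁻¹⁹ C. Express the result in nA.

162 nA

I_n = √(2qI·B)
2qI·B = 2 × 1.602×10⁻¹⁹ × 5.55×10⁻³ × 1.47×10⁷ = 2.61×10⁻¹⁴ A²
I_n = √(2.61×10⁻¹⁴) = 1.62×10⁻⁷ A = 162 nA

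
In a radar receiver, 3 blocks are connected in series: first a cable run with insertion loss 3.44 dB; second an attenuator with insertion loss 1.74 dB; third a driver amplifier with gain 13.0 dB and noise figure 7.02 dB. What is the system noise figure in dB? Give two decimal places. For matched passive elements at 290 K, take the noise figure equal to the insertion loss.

12.20 dB

Convert to linear (a loss of L dB is a gain of −L dB): F_i = 10^(NF_i/10), G_i = 10^(G_i,dB/10)
  Stage 1: F_1 = 10^(3.44/10) = 2.208, G_1 = 10^(−3.44/10) = 0.4529
  Stage 2: F_2 = 10^(1.74/10) = 1.493, G_2 = 10^(−1.74/10) = 0.6699
  Stage 3: F_3 = 10^(7.02/10) = 5.035, G_3 = 10^(13.0/10) = 19.95
Friis cascade:
  F = 2.208 + (1.493 − 1)/0.4529 + (5.035 − 1)/0.3034 = 16.60
NF = 10 log₁₀(16.60) = 12.20 dB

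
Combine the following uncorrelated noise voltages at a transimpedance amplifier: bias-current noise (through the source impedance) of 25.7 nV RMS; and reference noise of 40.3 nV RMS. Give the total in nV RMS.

Uncorrelated sources add in power (mean-square): V_tot = √(ΣV_i²)
V_tot = √[(2.57×10⁻⁸)² + (4.03×10⁻⁸)²] = 4.78×10⁻⁸ V = 47.8 nV

47.8 nV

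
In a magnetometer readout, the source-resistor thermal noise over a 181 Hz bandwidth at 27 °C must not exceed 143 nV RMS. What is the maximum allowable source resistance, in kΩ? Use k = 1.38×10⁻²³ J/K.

T = 27 °C + 273.15 = 300.15 K
Johnson–Nyquist: V_n = √(4kTRB) ⇒ R = V_n² / (4kTB)
4kTB = 4 × 1.38×10⁻²³ × 300.15 × 1.81×10² = 3.00×10⁻¹⁸
R = (1.43×10⁻⁷)² / 3.00×10⁻¹⁸ = 6.82×10³ Ω = 6.82 kΩ

6.82 kΩ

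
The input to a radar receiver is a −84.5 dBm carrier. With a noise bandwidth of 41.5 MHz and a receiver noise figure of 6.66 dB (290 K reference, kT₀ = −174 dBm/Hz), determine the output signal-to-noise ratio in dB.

6.7 dB

Noise floor: N = −174 + 10 log₁₀(B) + NF
10 log₁₀(4.15×10⁷) = 76.18 dB
N = −174 + 76.18 + 6.66 = −91.16 dBm
SNR = P_sig − N = −84.5 − (−91.16) = 6.66 dB → 6.7 dB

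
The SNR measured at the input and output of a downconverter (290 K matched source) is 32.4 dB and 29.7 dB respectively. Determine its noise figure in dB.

2.7 dB

NF (dB) = SNR_in(dB) − SNR_out(dB) when the source is at T₀
NF = 32.4 − 29.7 = 2.7 dB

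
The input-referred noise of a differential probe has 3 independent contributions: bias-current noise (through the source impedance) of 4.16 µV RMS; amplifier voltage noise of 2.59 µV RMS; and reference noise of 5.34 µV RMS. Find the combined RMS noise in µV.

7.25 µV

Uncorrelated sources add in power (mean-square): V_tot = √(ΣV_i²)
V_tot = √[(4.16×10⁻⁶)² + (2.59×10⁻⁶)² + (5.34×10⁻⁶)²] = 7.25×10⁻⁶ V = 7.25 µV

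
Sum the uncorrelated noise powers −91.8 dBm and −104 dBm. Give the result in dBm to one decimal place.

Convert to linear, add, convert back:
P₁ = 6.61×10⁻¹³ W, P₂ = 3.98×10⁻¹⁴ W
P_tot = 7.01×10⁻¹³ W → 10 log₁₀(P_tot / 10⁻³) = −91.5 dBm

−91.5 dBm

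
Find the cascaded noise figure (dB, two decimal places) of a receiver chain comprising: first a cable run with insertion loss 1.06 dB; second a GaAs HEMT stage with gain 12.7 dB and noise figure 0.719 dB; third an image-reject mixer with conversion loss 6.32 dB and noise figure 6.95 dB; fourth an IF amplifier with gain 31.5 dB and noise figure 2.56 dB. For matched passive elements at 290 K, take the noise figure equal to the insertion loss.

3.04 dB

Convert to linear (a loss of L dB is a gain of −L dB): F_i = 10^(NF_i/10), G_i = 10^(G_i,dB/10)
  Stage 1: F_1 = 10^(1.06/10) = 1.276, G_1 = 10^(−1.06/10) = 0.7834
  Stage 2: F_2 = 10^(0.719/10) = 1.180, G_2 = 10^(12.7/10) = 18.62
  Stage 3: F_3 = 10^(6.95/10) = 4.955, G_3 = 10^(−6.32/10) = 0.2333
  Stage 4: F_4 = 10^(2.56/10) = 1.803, G_4 = 10^(31.5/10) = 1413
Friis cascade:
  F = 1.276 + (1.180 − 1)/0.7834 + (4.955 − 1)/14.59 + (1.803 − 1)/3.404 = 2.013
NF = 10 log₁₀(2.013) = 3.04 dB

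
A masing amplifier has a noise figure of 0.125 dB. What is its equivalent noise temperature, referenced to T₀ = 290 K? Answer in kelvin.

F = 10^(0.125/10) = 1.0292
T_e = (F − 1)·T₀ = (1.0292 − 1) × 290 = 8.47 K

8.47 K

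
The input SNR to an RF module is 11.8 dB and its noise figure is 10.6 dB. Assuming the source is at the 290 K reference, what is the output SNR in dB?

1.2 dB

By definition F = SNR_in/SNR_out, so in dB: SNR_out = SNR_in − NF
SNR_out = 11.8 − 10.6 = 1.2 dB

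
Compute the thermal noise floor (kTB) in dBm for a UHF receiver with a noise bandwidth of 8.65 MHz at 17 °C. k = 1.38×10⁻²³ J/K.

−104.6 dBm

T = 17 °C + 273.15 = 290.15 K
P_n = kTB = 1.38×10⁻²³ × 290.15 × 8.65×10⁶ = 3.46×10⁻¹⁴ W
In dBm: 10 log₁₀(3.46×10⁻¹⁴ / 10⁻³) = −104.6 dBm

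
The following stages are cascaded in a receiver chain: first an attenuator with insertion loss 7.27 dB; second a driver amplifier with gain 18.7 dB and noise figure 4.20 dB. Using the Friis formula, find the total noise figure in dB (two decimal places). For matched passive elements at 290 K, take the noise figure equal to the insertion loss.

Convert to linear (a loss of L dB is a gain of −L dB): F_i = 10^(NF_i/10), G_i = 10^(G_i,dB/10)
  Stage 1: F_1 = 10^(7.27/10) = 5.333, G_1 = 10^(−7.27/10) = 0.1875
  Stage 2: F_2 = 10^(4.20/10) = 2.630, G_2 = 10^(18.7/10) = 74.13
Friis cascade:
  F = 5.333 + (2.630 − 1)/0.1875 = 14.03
NF = 10 log₁₀(14.03) = 11.47 dB

11.47 dB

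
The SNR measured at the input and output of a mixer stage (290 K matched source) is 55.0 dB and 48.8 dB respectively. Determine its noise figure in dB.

NF (dB) = SNR_in(dB) − SNR_out(dB) when the source is at T₀
NF = 55.0 − 48.8 = 6.2 dB

6.2 dB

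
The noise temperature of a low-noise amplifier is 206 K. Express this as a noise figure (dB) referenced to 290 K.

2.33 dB

F = 1 + T_e/T₀ = 1 + 206/290 = 1.71034
NF = 10 log₁₀(1.71034) = 2.33 dB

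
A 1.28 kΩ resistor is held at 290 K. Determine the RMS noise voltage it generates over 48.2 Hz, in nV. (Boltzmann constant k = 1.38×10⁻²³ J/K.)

V_n = √(4kTRB)
4kTRB = 4 × 1.38×10⁻²³ × 290 × 1.28×10³ × 4.82×10¹ = 9.88×10⁻¹⁶ V²
V_n = √(9.88×10⁻¹⁶) = 3.14×10⁻⁸ V = 31.4 nV

31.4 nV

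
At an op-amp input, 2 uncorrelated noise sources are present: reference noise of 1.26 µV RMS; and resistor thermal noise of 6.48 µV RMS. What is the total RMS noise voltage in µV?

Uncorrelated sources add in power (mean-square): V_tot = √(ΣV_i²)
V_tot = √[(1.26×10⁻⁶)² + (6.48×10⁻⁶)²] = 6.60×10⁻⁶ V = 6.60 µV

6.60 µV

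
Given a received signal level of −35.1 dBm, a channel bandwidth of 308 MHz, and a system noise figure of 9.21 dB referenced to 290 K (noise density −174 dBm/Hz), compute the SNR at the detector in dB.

44.8 dB

Noise floor: N = −174 + 10 log₁₀(B) + NF
10 log₁₀(3.08×10⁸) = 84.89 dB
N = −174 + 84.89 + 9.21 = −79.90 dBm
SNR = P_sig − N = −35.1 − (−79.90) = 44.80 dB → 44.8 dB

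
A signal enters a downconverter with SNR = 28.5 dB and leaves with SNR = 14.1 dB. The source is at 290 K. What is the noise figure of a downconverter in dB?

NF (dB) = SNR_in(dB) − SNR_out(dB) when the source is at T₀
NF = 28.5 − 14.1 = 14.4 dB

14.4 dB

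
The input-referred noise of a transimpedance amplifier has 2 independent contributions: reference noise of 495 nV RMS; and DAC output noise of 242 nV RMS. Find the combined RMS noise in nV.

551 nV

Uncorrelated sources add in power (mean-square): V_tot = √(ΣV_i²)
V_tot = √[(4.95×10⁻⁷)² + (2.42×10⁻⁷)²] = 5.51×10⁻⁷ V = 551 nV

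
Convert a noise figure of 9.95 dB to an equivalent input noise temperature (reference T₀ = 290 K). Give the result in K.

2577 K

F = 10^(9.95/10) = 9.88553
T_e = (F − 1)·T₀ = (9.88553 − 1) × 290 = 2577 K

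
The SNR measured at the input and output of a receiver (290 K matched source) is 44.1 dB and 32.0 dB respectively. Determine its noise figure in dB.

NF (dB) = SNR_in(dB) − SNR_out(dB) when the source is at T₀
NF = 44.1 − 32.0 = 12.1 dB

12.1 dB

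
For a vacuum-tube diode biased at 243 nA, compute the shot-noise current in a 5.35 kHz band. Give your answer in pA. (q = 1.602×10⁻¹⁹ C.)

20.4 pA

I_n = √(2qI·B)
2qI·B = 2 × 1.602×10⁻¹⁹ × 2.43×10⁻⁷ × 5.35×10³ = 4.17×10⁻²² A²
I_n = √(4.17×10⁻²²) = 2.04×10⁻¹¹ A = 20.4 pA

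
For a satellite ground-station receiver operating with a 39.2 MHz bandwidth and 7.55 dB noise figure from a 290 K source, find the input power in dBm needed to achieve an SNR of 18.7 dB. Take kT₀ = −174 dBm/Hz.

−71.8 dBm

Sensitivity = −174 + 10 log₁₀(B) + NF + SNR_min
= −174 + 75.93 + 7.55 + 18.7
= −71.82 dBm → −71.8 dBm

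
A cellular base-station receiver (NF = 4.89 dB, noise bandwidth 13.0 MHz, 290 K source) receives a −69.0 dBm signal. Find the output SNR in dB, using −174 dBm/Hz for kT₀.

29.0 dB

Noise floor: N = −174 + 10 log₁₀(B) + NF
10 log₁₀(1.30×10⁷) = 71.14 dB
N = −174 + 71.14 + 4.89 = −97.97 dBm
SNR = P_sig − N = −69.0 − (−97.97) = 28.97 dB → 29.0 dB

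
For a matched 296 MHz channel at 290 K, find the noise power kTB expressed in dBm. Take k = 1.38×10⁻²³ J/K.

−89.3 dBm

P_n = kTB = 1.38×10⁻²³ × 290 × 2.96×10⁸ = 1.18×10⁻¹² W
In dBm: 10 log₁₀(1.18×10⁻¹² / 10⁻³) = −89.3 dBm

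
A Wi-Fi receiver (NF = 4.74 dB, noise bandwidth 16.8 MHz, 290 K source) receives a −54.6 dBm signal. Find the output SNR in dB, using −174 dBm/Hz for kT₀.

42.4 dB

Noise floor: N = −174 + 10 log₁₀(B) + NF
10 log₁₀(1.68×10⁷) = 72.25 dB
N = −174 + 72.25 + 4.74 = −97.01 dBm
SNR = P_sig − N = −54.6 − (−97.01) = 42.41 dB → 42.4 dB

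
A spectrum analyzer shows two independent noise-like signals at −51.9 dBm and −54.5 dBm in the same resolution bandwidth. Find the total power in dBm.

−50.0 dBm

Convert to linear, add, convert back:
P₁ = 6.46×10⁻⁹ W, P₂ = 3.55×10⁻⁹ W
P_tot = 1.00×10⁻⁸ W → 10 log₁₀(P_tot / 10⁻³) = −50.0 dBm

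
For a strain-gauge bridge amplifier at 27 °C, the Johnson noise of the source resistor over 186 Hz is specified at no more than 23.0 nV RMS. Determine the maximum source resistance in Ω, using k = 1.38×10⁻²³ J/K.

T = 27 °C + 273.15 = 300.15 K
Johnson–Nyquist: V_n = √(4kTRB) ⇒ R = V_n² / (4kTB)
4kTB = 4 × 1.38×10⁻²³ × 300.15 × 1.86×10² = 3.08×10⁻¹⁸
R = (2.30×10⁻⁸)² / 3.08×10⁻¹⁸ = 1.72×10² Ω = 172 Ω

172 Ω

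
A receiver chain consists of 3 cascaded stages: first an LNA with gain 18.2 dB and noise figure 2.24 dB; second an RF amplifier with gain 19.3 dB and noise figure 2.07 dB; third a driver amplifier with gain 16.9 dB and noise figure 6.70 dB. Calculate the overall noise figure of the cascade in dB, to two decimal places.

2.27 dB

Convert to linear (a loss of L dB is a gain of −L dB): F_i = 10^(NF_i/10), G_i = 10^(G_i,dB/10)
  Stage 1: F_1 = 10^(2.24/10) = 1.675, G_1 = 10^(18.2/10) = 66.07
  Stage 2: F_2 = 10^(2.07/10) = 1.611, G_2 = 10^(19.3/10) = 85.11
  Stage 3: F_3 = 10^(6.70/10) = 4.677, G_3 = 10^(16.9/10) = 48.98
Friis cascade:
  F = 1.675 + (1.611 − 1)/66.07 + (4.677 − 1)/5623 = 1.685
NF = 10 log₁₀(1.685) = 2.27 dB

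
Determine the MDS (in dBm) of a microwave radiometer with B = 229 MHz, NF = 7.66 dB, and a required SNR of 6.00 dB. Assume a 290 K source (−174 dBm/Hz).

−76.7 dBm

Sensitivity = −174 + 10 log₁₀(B) + NF + SNR_min
= −174 + 83.6 + 7.66 + 6.00
= −76.74 dBm → −76.7 dBm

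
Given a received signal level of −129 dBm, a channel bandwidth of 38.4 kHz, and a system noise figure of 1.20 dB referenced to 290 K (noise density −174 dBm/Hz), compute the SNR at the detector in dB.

Noise floor: N = −174 + 10 log₁₀(B) + NF
10 log₁₀(3.84×10⁴) = 45.84 dB
N = −174 + 45.84 + 1.20 = −126.96 dBm
SNR = P_sig − N = −129 − (−126.96) = −2.04 dB → −2.0 dB

−2.0 dB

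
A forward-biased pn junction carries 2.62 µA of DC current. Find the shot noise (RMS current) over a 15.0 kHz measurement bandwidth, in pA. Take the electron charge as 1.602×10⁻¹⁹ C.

112 pA

I_n = √(2qI·B)
2qI·B = 2 × 1.602×10⁻¹⁹ × 2.62×10⁻⁶ × 1.50×10⁴ = 1.26×10⁻²⁰ A²
I_n = √(1.26×10⁻²⁰) = 1.12×10⁻¹⁰ A = 112 pA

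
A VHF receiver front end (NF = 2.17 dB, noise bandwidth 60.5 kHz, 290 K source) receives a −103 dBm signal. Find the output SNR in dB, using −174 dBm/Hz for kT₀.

21.0 dB

Noise floor: N = −174 + 10 log₁₀(B) + NF
10 log₁₀(6.05×10⁴) = 47.82 dB
N = −174 + 47.82 + 2.17 = −124.01 dBm
SNR = P_sig − N = −103 − (−124.01) = 21.01 dB → 21.0 dB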